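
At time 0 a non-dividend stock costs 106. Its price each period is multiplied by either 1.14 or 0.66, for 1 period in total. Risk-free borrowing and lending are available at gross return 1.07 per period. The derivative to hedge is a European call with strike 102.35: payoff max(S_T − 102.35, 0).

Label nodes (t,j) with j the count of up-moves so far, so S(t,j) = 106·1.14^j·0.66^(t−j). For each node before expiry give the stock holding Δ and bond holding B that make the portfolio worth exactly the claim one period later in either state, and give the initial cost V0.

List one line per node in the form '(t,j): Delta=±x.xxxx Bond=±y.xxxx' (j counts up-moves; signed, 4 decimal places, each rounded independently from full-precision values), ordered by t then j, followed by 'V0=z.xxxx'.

Since d<R<u, set p* = (R−d)/(u−d) = 0.8542; price each node as the discounted p*-expectation of its children.
Terminal values V(1,·): V(1,0)=0.0000, V(1,1)=18.4900
(0,0): S=106.0000. Δ = (V_up−V_dn)/(S_up−S_dn) = (18.4900−0.0000)/(120.8400−69.9600) = 0.3634. V = [p*·18.4900 + (1−p*)·0.0000]/1.07 = 14.7603. B = V − Δ·S = -23.7605.
Root portfolio cost Δ·106+B reproduces V0=14.7603.

(0,0): Delta=0.3634 Bond=-23.7605
V0=14.7603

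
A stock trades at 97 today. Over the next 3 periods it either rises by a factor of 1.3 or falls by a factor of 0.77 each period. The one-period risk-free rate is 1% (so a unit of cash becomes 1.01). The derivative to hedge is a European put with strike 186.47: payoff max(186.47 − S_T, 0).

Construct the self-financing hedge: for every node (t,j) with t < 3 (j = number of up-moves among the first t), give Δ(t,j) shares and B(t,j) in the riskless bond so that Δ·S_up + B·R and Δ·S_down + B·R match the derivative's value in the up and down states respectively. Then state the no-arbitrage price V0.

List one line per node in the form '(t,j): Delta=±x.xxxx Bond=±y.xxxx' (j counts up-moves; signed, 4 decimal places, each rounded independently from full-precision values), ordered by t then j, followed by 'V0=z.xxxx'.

(0,0): Delta=-0.8958 Bond=173.2833
(1,0): Delta=-1.0000 Bond=182.7958
(1,1): Delta=-0.8213 Bond=165.6157
(2,0): Delta=-1.0000 Bond=184.6238
(2,1): Delta=-1.0000 Bond=184.6238
(2,2): Delta=-0.6934 Bond=146.3050
V0=86.3868

The replicating-portfolio and risk-neutral prices coincide; use p* = (1.01−0.77)/(1.3−0.77) = 0.4528 for the latter.
Payoff layer (t=3): V(3,0)=142.1863, V(3,1)=111.7053, V(3,2)=60.2439, V(3,3)=0.0000
  t=2,j=0: stock 57.5113 → up 74.7647 (V=111.7053), down 44.2837 (V=142.1863). Price 127.1125; hedge Δ=-1.0000, bond B=184.6238.
  t=2,j=1: stock 97.0970 → up 126.2261 (V=60.2439), down 74.7647 (V=111.7053). Price 87.5268; hedge Δ=-1.0000, bond B=184.6238.
  t=2,j=2: stock 163.9300 → up 213.1090 (V=0.0000), down 126.2261 (V=60.2439). Price 32.6373; hedge Δ=-0.6934, bond B=146.3050.
  t=1,j=0: stock 74.6900 → up 97.0970 (V=87.5268), down 57.5113 (V=127.1125). Price 108.1058; hedge Δ=-1.0000, bond B=182.7958.
  t=1,j=1: stock 126.1000 → up 163.9300 (V=32.6373), down 97.0970 (V=87.5268). Price 62.0506; hedge Δ=-0.8213, bond B=165.6157.
  t=0,j=0: stock 97.0000 → up 126.1000 (V=62.0506), down 74.6900 (V=108.1058). Price 86.3868; hedge Δ=-0.8958, bond B=173.2833.
Self-financing check: at every node Δ·S+B equals the discounted successor values.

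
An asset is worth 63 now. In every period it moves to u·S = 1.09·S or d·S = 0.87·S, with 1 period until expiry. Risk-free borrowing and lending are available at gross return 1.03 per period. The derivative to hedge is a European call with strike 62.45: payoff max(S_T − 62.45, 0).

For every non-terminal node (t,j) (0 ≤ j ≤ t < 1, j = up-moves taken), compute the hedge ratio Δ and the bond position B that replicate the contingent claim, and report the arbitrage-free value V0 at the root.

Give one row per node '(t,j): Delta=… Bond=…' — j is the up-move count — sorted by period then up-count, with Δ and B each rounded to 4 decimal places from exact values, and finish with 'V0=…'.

No-arbitrage ⇒ martingale measure with p* = (R−d)/(u−d) = 0.7273.
At expiry t=1: V(1,0)=0.0000, V(1,1)=6.2200
  t=0,j=0: stock 63.0000 → up 68.6700 (V=6.2200), down 54.8100 (V=0.0000). Price 4.3919; hedge Δ=0.4488, bond B=-23.8808.
Self-financing check: at every node Δ·S+B equals the discounted successor values.

(0,0): Delta=0.4488 Bond=-23.8808
V0=4.3919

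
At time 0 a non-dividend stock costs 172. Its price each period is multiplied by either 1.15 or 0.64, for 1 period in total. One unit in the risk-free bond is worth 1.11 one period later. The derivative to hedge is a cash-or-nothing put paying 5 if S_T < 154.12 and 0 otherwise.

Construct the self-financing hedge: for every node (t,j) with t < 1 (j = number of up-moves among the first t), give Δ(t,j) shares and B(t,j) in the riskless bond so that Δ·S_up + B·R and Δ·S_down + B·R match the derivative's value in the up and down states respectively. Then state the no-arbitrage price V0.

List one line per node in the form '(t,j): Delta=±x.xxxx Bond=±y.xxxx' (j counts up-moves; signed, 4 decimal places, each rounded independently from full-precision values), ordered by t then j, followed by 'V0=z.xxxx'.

Under the risk-neutral measure, an up-move has probability p* = (R−d)/(u−d) = 0.9216 and values discount at R = 1.11.
At expiry t=1: V(1,0)=5.0000, V(1,1)=0.0000
  t=0,j=0: stock 172.0000 → up 197.8000 (V=0.0000), down 110.0800 (V=5.0000). Price 0.3533; hedge Δ=-0.0570, bond B=10.1572.
The time-0 hedge costs 0.3533, which is the no-arbitrage price.

(0,0): Delta=-0.0570 Bond=10.1572
V0=0.3533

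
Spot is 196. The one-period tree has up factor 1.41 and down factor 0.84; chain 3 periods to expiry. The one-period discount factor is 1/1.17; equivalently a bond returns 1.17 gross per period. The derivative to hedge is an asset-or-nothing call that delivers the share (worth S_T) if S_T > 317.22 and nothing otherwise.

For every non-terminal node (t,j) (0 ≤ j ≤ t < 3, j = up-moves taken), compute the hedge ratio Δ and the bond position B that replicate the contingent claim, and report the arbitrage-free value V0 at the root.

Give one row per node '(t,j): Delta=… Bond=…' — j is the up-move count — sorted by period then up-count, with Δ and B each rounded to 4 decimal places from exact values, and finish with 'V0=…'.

(0,0): Delta=1.5303 Bond=-146.8338
(1,0): Delta=1.7259 Bond=-204.0071
(1,1): Delta=1.4455 Bond=-148.3688
(2,0): Delta=0.0000 Bond=0.0000
(2,1): Delta=2.4737 Bond=-412.2799
(2,2): Delta=1.0000 Bond=0.0000
V0=153.0962

Risk-neutral probability p* = (R−d)/(u−d) = (1.17−0.84)/(1.41−0.84) = 0.5789.
At expiry t=3: V(3,0)=0.0000, V(3,1)=0.0000, V(3,2)=327.3208, V(3,3)=549.4313
Node (2,0) S=138.2976: V=(p*·0.0000+(1−p*)·0.0000)/1.17=0.0000; Δ=(0.0000−0.0000)/(194.9996−116.1700)=0.0000; B=V−Δ·S=0.0000
Node (2,1) S=232.1424: V=(p*·327.3208+(1−p*)·0.0000)/1.17=161.9671; Δ=(327.3208−0.0000)/(327.3208−194.9996)=2.4737; B=V−Δ·S=-412.2799
Node (2,2) S=389.6676: V=(p*·549.4313+(1−p*)·327.3208)/1.17=389.6676; Δ=(549.4313−327.3208)/(549.4313−327.3208)=1.0000; B=V−Δ·S=0.0000
Node (1,0) S=164.6400: V=(p*·161.9671+(1−p*)·0.0000)/1.17=80.1457; Δ=(161.9671−0.0000)/(232.1424−138.2976)=1.7259; B=V−Δ·S=-204.0071
Node (1,1) S=276.3600: V=(p*·389.6676+(1−p*)·161.9671)/1.17=251.1057; Δ=(389.6676−161.9671)/(389.6676−232.1424)=1.4455; B=V−Δ·S=-148.3688
Node (0,0) S=196.0000: V=(p*·251.1057+(1−p*)·80.1457)/1.17=153.0962; Δ=(251.1057−80.1457)/(276.3600−164.6400)=1.5303; B=V−Δ·S=-146.8338
Each (Δ,B) replicates both successor values, so the strategy is self-financing and V0 is arbitrage-free.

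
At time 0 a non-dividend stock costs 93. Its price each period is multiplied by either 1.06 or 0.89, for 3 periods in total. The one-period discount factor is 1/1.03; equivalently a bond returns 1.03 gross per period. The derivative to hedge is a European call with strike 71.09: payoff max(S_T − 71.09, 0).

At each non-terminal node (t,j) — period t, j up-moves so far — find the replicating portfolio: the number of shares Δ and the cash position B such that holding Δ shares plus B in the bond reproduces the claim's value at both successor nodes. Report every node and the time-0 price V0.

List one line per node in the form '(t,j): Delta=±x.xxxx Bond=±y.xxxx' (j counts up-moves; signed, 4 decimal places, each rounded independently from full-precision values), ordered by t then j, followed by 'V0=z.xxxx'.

Under the risk-neutral measure, an up-move has probability p* = (R−d)/(u−d) = 0.8235 and values discount at R = 1.03.
Terminal payoffs: V(3,0)=0.0000, V(3,1)=6.9952, V(3,2)=21.9104, V(3,3)=39.6745
Node (2,0) S=73.6653: V=(p*·6.9952+(1−p*)·0.0000)/1.03=5.5930; Δ=(6.9952−0.0000)/(78.0852−65.5621)=0.5586; B=V−Δ·S=-35.5554
Node (2,1) S=87.7362: V=(p*·21.9104+(1−p*)·6.9952)/1.03=18.7168; Δ=(21.9104−6.9952)/(93.0004−78.0852)=1.0000; B=V−Δ·S=-69.0194
Node (2,2) S=104.4948: V=(p*·39.6745+(1−p*)·21.9104)/1.03=35.4754; Δ=(39.6745−21.9104)/(110.7645−93.0004)=1.0000; B=V−Δ·S=-69.0194
Node (1,0) S=82.7700: V=(p*·18.7168+(1−p*)·5.5930)/1.03=15.9231; Δ=(18.7168−5.5930)/(87.7362−73.6653)=0.9327; B=V−Δ·S=-61.2757
Node (1,1) S=98.5800: V=(p*·35.4754+(1−p*)·18.7168)/1.03=31.5709; Δ=(35.4754−18.7168)/(104.4948−87.7362)=1.0000; B=V−Δ·S=-67.0091
Node (0,0) S=93.0000: V=(p*·31.5709+(1−p*)·15.9231)/1.03=27.9704; Δ=(31.5709−15.9231)/(98.5800−82.7700)=0.9897; B=V−Δ·S=-64.0751
Root portfolio cost Δ·93+B reproduces V0=27.9704.

(0,0): Delta=0.9897 Bond=-64.0751
(1,0): Delta=0.9327 Bond=-61.2757
(1,1): Delta=1.0000 Bond=-67.0091
(2,0): Delta=0.5586 Bond=-35.5554
(2,1): Delta=1.0000 Bond=-69.0194
(2,2): Delta=1.0000 Bond=-69.0194
V0=27.9704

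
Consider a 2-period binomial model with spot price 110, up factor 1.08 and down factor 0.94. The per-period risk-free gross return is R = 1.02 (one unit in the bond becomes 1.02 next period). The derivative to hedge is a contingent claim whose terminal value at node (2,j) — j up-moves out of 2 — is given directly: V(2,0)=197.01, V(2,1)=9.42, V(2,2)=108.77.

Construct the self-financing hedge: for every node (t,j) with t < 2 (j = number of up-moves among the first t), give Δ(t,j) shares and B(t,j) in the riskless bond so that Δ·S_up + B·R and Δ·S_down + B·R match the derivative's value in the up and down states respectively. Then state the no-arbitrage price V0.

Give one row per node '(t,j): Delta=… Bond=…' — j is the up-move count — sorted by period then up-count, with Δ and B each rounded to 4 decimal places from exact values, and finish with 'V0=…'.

No-arbitrage ⇒ martingale measure with p* = (R−d)/(u−d) = 0.5714.
Terminal payoffs: V(2,0)=197.0100, V(2,1)=9.4200, V(2,2)=108.7700
  t=1,j=0: stock 103.4000 → up 111.6720 (V=9.4200), down 97.1960 (V=197.0100). Price 88.0546; hedge Δ=-12.9587, bond B=1427.9832.
  t=1,j=1: stock 118.8000 → up 128.3040 (V=108.7700), down 111.6720 (V=9.4200). Price 64.8936; hedge Δ=5.9734, bond B=-644.7493.
  t=0,j=0: stock 110.0000 → up 118.8000 (V=64.8936), down 103.4000 (V=88.0546). Price 73.3527; hedge Δ=-1.5040, bond B=238.7888.
Each (Δ,B) replicates both successor values, so the strategy is self-financing and V0 is arbitrage-free.

(0,0): Delta=-1.5040 Bond=238.7888
(1,0): Delta=-12.9587 Bond=1427.9832
(1,1): Delta=5.9734 Bond=-644.7493
V0=73.3527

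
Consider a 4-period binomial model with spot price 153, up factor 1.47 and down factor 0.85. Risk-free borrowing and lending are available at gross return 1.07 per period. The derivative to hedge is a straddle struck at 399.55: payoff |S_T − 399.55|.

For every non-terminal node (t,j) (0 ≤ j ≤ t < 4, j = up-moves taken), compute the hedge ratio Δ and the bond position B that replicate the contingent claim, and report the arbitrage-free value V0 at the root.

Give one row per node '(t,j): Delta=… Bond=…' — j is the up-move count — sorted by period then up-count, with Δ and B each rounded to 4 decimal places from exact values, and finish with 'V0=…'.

No-arbitrage ⇒ martingale measure with p* = (R−d)/(u−d) = 0.3548.
Terminal values V(4,·): V(4,0)=319.6830, V(4,1)=261.4271, V(4,2)=160.6787, V(4,3)=13.5568, V(4,4)=314.8818
Node (3,0) S=93.9611: V=(p*·261.4271+(1−p*)·319.6830)/1.07=279.4501; Δ=(261.4271−319.6830)/(138.1229−79.8670)=-1.0000; B=V−Δ·S=373.4112
Node (3,1) S=162.4975: V=(p*·160.6787+(1−p*)·261.4271)/1.07=210.9137; Δ=(160.6787−261.4271)/(238.8713−138.1229)=-1.0000; B=V−Δ·S=373.4112
Node (3,2) S=281.0250: V=(p*·13.5568+(1−p*)·160.6787)/1.07=101.3777; Δ=(13.5568−160.6787)/(413.1068−238.8713)=-0.8444; B=V−Δ·S=338.6711
Node (3,3) S=486.0080: V=(p*·314.8818+(1−p*)·13.5568)/1.07=112.5968; Δ=(314.8818−13.5568)/(714.4318−413.1068)=1.0000; B=V−Δ·S=-373.4112
Node (2,0) S=110.5425: V=(p*·210.9137+(1−p*)·279.4501)/1.07=238.4399; Δ=(210.9137−279.4501)/(162.4975−93.9611)=-1.0000; B=V−Δ·S=348.9824
Node (2,1) S=191.1735: V=(p*·101.3777+(1−p*)·210.9137)/1.07=160.7908; Δ=(101.3777−210.9137)/(281.0250−162.4975)=-0.9241; B=V−Δ·S=337.4618
Node (2,2) S=330.6177: V=(p*·112.5968+(1−p*)·101.3777)/1.07=98.4661; Δ=(112.5968−101.3777)/(486.0080−281.0250)=0.0547; B=V−Δ·S=80.3708
Node (1,0) S=130.0500: V=(p*·160.7908+(1−p*)·238.4399)/1.07=197.0907; Δ=(160.7908−238.4399)/(191.1735−110.5425)=-0.9630; B=V−Δ·S=322.3313
Node (1,1) S=224.9100: V=(p*·98.4661+(1−p*)·160.7908)/1.07=129.6033; Δ=(98.4661−160.7908)/(330.6177−191.1735)=-0.4470; B=V−Δ·S=230.1270
Node (0,0) S=153.0000: V=(p*·129.6033+(1−p*)·197.0907)/1.07=161.8164; Δ=(129.6033−197.0907)/(224.9100−130.0500)=-0.7114; B=V−Δ·S=270.6670
Check: Δ(0,0)·S0 + B(0,0) = 161.8164 = V0.

(0,0): Delta=-0.7114 Bond=270.6670
(1,0): Delta=-0.9630 Bond=322.3313
(1,1): Delta=-0.4470 Bond=230.1270
(2,0): Delta=-1.0000 Bond=348.9824
(2,1): Delta=-0.9241 Bond=337.4618
(2,2): Delta=0.0547 Bond=80.3708
(3,0): Delta=-1.0000 Bond=373.4112
(3,1): Delta=-1.0000 Bond=373.4112
(3,2): Delta=-0.8444 Bond=338.6711
(3,3): Delta=1.0000 Bond=-373.4112
V0=161.8164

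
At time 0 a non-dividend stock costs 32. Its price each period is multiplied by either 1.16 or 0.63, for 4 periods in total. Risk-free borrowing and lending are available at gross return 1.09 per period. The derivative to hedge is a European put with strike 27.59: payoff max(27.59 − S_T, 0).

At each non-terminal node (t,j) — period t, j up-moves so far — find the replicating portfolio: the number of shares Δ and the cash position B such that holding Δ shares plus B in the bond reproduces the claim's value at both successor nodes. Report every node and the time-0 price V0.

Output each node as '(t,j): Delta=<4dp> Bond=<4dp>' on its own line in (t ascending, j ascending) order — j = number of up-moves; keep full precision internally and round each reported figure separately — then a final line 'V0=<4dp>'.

(0,0): Delta=-0.1593 Bond=5.7920
(1,0): Delta=-0.7699 Bond=18.6234
(1,1): Delta=-0.1088 Bond=4.4400
(2,0): Delta=-1.0000 Bond=23.2220
(2,1): Delta=-0.7509 Bond=19.8548
(2,2): Delta=-0.0557 Bond=2.5547
(3,0): Delta=-1.0000 Bond=25.3119
(3,1): Delta=-1.0000 Bond=25.3119
(3,2): Delta=-0.7303 Bond=21.0832
(3,3): Delta=0.0000 Bond=0.0000
V0=0.6951

No-arbitrage ⇒ martingale measure with p* = (R−d)/(u−d) = 0.8679.
Payoff layer (t=4): V(4,0)=22.5491, V(4,1)=18.3083, V(4,2)=10.4998, V(4,3)=0.0000, V(4,4)=0.0000
Node (3,0) S=8.0015: V=(p*·18.3083+(1−p*)·22.5491)/1.09=17.3104; Δ=(18.3083−22.5491)/(9.2817−5.0409)=-1.0000; B=V−Δ·S=25.3119
Node (3,1) S=14.7329: V=(p*·10.4998+(1−p*)·18.3083)/1.09=10.5790; Δ=(10.4998−18.3083)/(17.0902−9.2817)=-1.0000; B=V−Δ·S=25.3119
Node (3,2) S=27.1273: V=(p*·0.0000+(1−p*)·10.4998)/1.09=1.2723; Δ=(0.0000−10.4998)/(31.4677−17.0902)=-0.7303; B=V−Δ·S=21.0832
Node (3,3) S=49.9487: V=(p*·0.0000+(1−p*)·0.0000)/1.09=0.0000; Δ=(0.0000−0.0000)/(57.9405−31.4677)=0.0000; B=V−Δ·S=0.0000
Node (2,0) S=12.7008: V=(p*·10.5790+(1−p*)·17.3104)/1.09=10.5212; Δ=(10.5790−17.3104)/(14.7329−8.0015)=-1.0000; B=V−Δ·S=23.2220
Node (2,1) S=23.3856: V=(p*·1.2723+(1−p*)·10.5790)/1.09=2.2949; Δ=(1.2723−10.5790)/(27.1273−14.7329)=-0.7509; B=V−Δ·S=19.8548
Node (2,2) S=43.0592: V=(p*·0.0000+(1−p*)·1.2723)/1.09=0.1542; Δ=(0.0000−1.2723)/(49.9487−27.1273)=-0.0557; B=V−Δ·S=2.5547
Node (1,0) S=20.1600: V=(p*·2.2949+(1−p*)·10.5212)/1.09=3.1022; Δ=(2.2949−10.5212)/(23.3856−12.7008)=-0.7699; B=V−Δ·S=18.6234
Node (1,1) S=37.1200: V=(p*·0.1542+(1−p*)·2.2949)/1.09=0.4008; Δ=(0.1542−2.2949)/(43.0592−23.3856)=-0.1088; B=V−Δ·S=4.4400
Node (0,0) S=32.0000: V=(p*·0.4008+(1−p*)·3.1022)/1.09=0.6951; Δ=(0.4008−3.1022)/(37.1200−20.1600)=-0.1593; B=V−Δ·S=5.7920
The time-0 hedge costs 0.6951, which is the no-arbitrage price.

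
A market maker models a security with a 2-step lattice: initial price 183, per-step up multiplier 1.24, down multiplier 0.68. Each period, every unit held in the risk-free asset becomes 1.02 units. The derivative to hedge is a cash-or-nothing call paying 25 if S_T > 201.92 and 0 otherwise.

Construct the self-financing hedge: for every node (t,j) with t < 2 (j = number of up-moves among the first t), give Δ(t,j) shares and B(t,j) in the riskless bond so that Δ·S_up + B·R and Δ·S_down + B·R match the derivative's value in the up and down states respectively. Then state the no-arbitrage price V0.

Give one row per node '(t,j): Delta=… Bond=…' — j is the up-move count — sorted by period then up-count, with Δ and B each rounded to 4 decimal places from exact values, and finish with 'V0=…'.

(0,0): Delta=0.1452 Bond=-17.7154
(1,0): Delta=0.0000 Bond=0.0000
(1,1): Delta=0.1967 Bond=-29.7619
V0=8.8577

Since d<R<u, set p* = (R−d)/(u−d) = 0.6071; price each node as the discounted p*-expectation of its children.
Terminal payoffs: V(2,0)=0.0000, V(2,1)=0.0000, V(2,2)=25.0000
(1,0): S=124.4400. Δ = (V_up−V_dn)/(S_up−S_dn) = (0.0000−0.0000)/(154.3056−84.6192) = 0.0000. V = [p*·0.0000 + (1−p*)·0.0000]/1.02 = 0.0000. B = V − Δ·S = 0.0000.
(1,1): S=226.9200. Δ = (V_up−V_dn)/(S_up−S_dn) = (25.0000−0.0000)/(281.3808−154.3056) = 0.1967. V = [p*·25.0000 + (1−p*)·0.0000]/1.02 = 14.8810. B = V − Δ·S = -29.7619.
(0,0): S=183.0000. Δ = (V_up−V_dn)/(S_up−S_dn) = (14.8810−0.0000)/(226.9200−124.4400) = 0.1452. V = [p*·14.8810 + (1−p*)·0.0000]/1.02 = 8.8577. B = V − Δ·S = -17.7154.
The time-0 hedge costs 8.8577, which is the no-arbitrage price.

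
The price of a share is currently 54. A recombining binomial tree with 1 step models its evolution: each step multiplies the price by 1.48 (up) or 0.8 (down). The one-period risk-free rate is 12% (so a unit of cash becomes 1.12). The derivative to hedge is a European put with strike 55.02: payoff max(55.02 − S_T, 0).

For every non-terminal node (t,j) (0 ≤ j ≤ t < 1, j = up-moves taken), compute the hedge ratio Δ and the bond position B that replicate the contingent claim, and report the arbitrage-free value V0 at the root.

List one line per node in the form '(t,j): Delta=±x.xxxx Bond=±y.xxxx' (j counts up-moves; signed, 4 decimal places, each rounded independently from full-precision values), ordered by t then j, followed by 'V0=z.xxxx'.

(0,0): Delta=-0.3219 Bond=22.9695
V0=5.5872

Risk-neutral probability p* = (R−d)/(u−d) = (1.12−0.8)/(1.48−0.8) = 0.4706.
Terminal values V(1,·): V(1,0)=11.8200, V(1,1)=0.0000
(0,0): S=54.0000. Δ = (V_up−V_dn)/(S_up−S_dn) = (0.0000−11.8200)/(79.9200−43.2000) = -0.3219. V = [p*·0.0000 + (1−p*)·11.8200]/1.12 = 5.5872. B = V − Δ·S = 22.9695.
Check: Δ(0,0)·S0 + B(0,0) = 5.5872 = V0.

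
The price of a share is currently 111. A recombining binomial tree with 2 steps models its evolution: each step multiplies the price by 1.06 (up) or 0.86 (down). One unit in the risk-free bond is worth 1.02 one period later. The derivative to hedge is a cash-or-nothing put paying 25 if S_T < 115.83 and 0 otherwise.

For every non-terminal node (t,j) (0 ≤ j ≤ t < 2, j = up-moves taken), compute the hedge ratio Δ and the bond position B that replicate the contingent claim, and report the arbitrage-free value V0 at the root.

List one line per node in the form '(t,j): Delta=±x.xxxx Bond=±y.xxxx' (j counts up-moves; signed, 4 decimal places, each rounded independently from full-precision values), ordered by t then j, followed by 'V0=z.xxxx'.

(0,0): Delta=-0.8832 Bond=106.6897
(1,0): Delta=0.0000 Bond=24.5098
(1,1): Delta=-1.0624 Bond=129.9020
V0=8.6505

No-arbitrage ⇒ martingale measure with p* = (R−d)/(u−d) = 0.8000.
At expiry t=2: V(2,0)=25.0000, V(2,1)=25.0000, V(2,2)=0.0000
Node (1,0) S=95.4600: V=(p*·25.0000+(1−p*)·25.0000)/1.02=24.5098; Δ=(25.0000−25.0000)/(101.1876−82.0956)=0.0000; B=V−Δ·S=24.5098
Node (1,1) S=117.6600: V=(p*·0.0000+(1−p*)·25.0000)/1.02=4.9020; Δ=(0.0000−25.0000)/(124.7196−101.1876)=-1.0624; B=V−Δ·S=129.9020
Node (0,0) S=111.0000: V=(p*·4.9020+(1−p*)·24.5098)/1.02=8.6505; Δ=(4.9020−24.5098)/(117.6600−95.4600)=-0.8832; B=V−Δ·S=106.6897
Root portfolio cost Δ·111+B reproduces V0=8.6505.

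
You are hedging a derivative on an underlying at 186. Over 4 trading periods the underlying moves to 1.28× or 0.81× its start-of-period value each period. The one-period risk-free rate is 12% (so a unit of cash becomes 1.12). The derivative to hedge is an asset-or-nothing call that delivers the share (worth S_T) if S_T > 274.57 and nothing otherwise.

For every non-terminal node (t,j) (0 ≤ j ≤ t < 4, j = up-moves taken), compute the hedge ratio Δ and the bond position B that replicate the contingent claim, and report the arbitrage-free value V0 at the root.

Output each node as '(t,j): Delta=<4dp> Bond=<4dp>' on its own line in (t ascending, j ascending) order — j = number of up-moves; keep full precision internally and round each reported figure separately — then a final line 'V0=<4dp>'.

The replicating-portfolio and risk-neutral prices coincide; use p* = (1.12−0.81)/(1.28−0.81) = 0.6596 for the latter.
Payoff layer (t=4): V(4,0)=0.0000, V(4,1)=0.0000, V(4,2)=0.0000, V(4,3)=315.9569, V(4,4)=499.2899
Node (3,0) S=98.8480: V=(p*·0.0000+(1−p*)·0.0000)/1.12=0.0000; Δ=(0.0000−0.0000)/(126.5255−80.0669)=0.0000; B=V−Δ·S=0.0000
Node (3,1) S=156.2043: V=(p*·0.0000+(1−p*)·0.0000)/1.12=0.0000; Δ=(0.0000−0.0000)/(199.9415−126.5255)=0.0000; B=V−Δ·S=0.0000
Node (3,2) S=246.8413: V=(p*·315.9569+(1−p*)·0.0000)/1.12=186.0689; Δ=(315.9569−0.0000)/(315.9569−199.9415)=2.7234; B=V−Δ·S=-486.1799
Node (3,3) S=390.0703: V=(p*·499.2899+(1−p*)·315.9569)/1.12=390.0703; Δ=(499.2899−315.9569)/(499.2899−315.9569)=1.0000; B=V−Δ·S=0.0000
Node (2,0) S=122.0346: V=(p*·0.0000+(1−p*)·0.0000)/1.12=0.0000; Δ=(0.0000−0.0000)/(156.2043−98.8480)=0.0000; B=V−Δ·S=0.0000
Node (2,1) S=192.8448: V=(p*·186.0689+(1−p*)·0.0000)/1.12=109.5770; Δ=(186.0689−0.0000)/(246.8413−156.2043)=2.0529; B=V−Δ·S=-286.3142
Node (2,2) S=304.7424: V=(p*·390.0703+(1−p*)·186.0689)/1.12=286.2705; Δ=(390.0703−186.0689)/(390.0703−246.8413)=1.4243; B=V−Δ·S=-147.7750
Node (1,0) S=150.6600: V=(p*·109.5770+(1−p*)·0.0000)/1.12=64.5305; Δ=(109.5770−0.0000)/(192.8448−122.0346)=1.5475; B=V−Δ·S=-168.6121
Node (1,1) S=238.0800: V=(p*·286.2705+(1−p*)·109.5770)/1.12=201.8924; Δ=(286.2705−109.5770)/(304.7424−192.8448)=1.5791; B=V−Δ·S=-174.0512
Node (0,0) S=186.0000: V=(p*·201.8924+(1−p*)·64.5305)/1.12=138.5098; Δ=(201.8924−64.5305)/(238.0800−150.6600)=1.5713; B=V−Δ·S=-153.7496
Check: Δ(0,0)·S0 + B(0,0) = 138.5098 = V0.

(0,0): Delta=1.5713 Bond=-153.7496
(1,0): Delta=1.5475 Bond=-168.6121
(1,1): Delta=1.5791 Bond=-174.0512
(2,0): Delta=0.0000 Bond=0.0000
(2,1): Delta=2.0529 Bond=-286.3142
(2,2): Delta=1.4243 Bond=-147.7750
(3,0): Delta=0.0000 Bond=0.0000
(3,1): Delta=0.0000 Bond=0.0000
(3,2): Delta=2.7234 Bond=-486.1799
(3,3): Delta=1.0000 Bond=0.0000
V0=138.5098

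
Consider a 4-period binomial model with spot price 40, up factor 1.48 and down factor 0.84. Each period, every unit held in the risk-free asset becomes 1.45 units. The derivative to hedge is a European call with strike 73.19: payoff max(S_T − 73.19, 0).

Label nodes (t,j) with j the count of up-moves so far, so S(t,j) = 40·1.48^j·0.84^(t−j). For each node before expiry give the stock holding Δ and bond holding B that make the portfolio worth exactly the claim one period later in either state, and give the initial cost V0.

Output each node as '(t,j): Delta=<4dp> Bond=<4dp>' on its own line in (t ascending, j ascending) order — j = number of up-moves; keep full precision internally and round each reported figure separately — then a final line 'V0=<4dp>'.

No-arbitrage ⇒ martingale measure with p* = (R−d)/(u−d) = 0.9531.
Payoff layer (t=4): V(4,0)=0.0000, V(4,1)=0.0000, V(4,2)=0.0000, V(4,3)=35.7342, V(4,4)=118.7241
  t=3,j=0: stock 23.7082 → up 35.0881 (V=0.0000), down 19.9149 (V=0.0000). Price 0.0000; hedge Δ=0.0000, bond B=0.0000.
  t=3,j=1: stock 41.7715 → up 61.8218 (V=0.0000), down 35.0881 (V=0.0000). Price 0.0000; hedge Δ=0.0000, bond B=0.0000.
  t=3,j=2: stock 73.5974 → up 108.9242 (V=35.7342), down 61.8218 (V=0.0000). Price 23.4891; hedge Δ=0.7587, bond B=-32.3456.
  t=3,j=3: stock 129.6717 → up 191.9141 (V=118.7241), down 108.9242 (V=35.7342). Price 79.1958; hedge Δ=1.0000, bond B=-50.4759.
  t=2,j=0: stock 28.2240 → up 41.7715 (V=0.0000), down 23.7082 (V=0.0000). Price 0.0000; hedge Δ=0.0000, bond B=0.0000.
  t=2,j=1: stock 49.7280 → up 73.5974 (V=23.4891), down 41.7715 (V=0.0000). Price 15.4400; hedge Δ=0.7380, bond B=-21.2617.
  t=2,j=2: stock 87.6160 → up 129.6717 (V=79.1958), down 73.5974 (V=23.4891). Price 52.8169; hedge Δ=0.9934, bond B=-34.2248.
  t=1,j=0: stock 33.6000 → up 49.7280 (V=15.4400), down 28.2240 (V=0.0000). Price 10.1492; hedge Δ=0.7180, bond B=-13.9759.
  t=1,j=1: stock 59.2000 → up 87.6160 (V=52.8169), down 49.7280 (V=15.4400). Price 35.2172; hedge Δ=0.9865, bond B=-23.1843.
  t=0,j=0: stock 40.0000 → up 59.2000 (V=35.2172), down 33.6000 (V=10.1492). Price 23.4773; hedge Δ=0.9792, bond B=-15.6915.
The time-0 hedge costs 23.4773, which is the no-arbitrage price.

(0,0): Delta=0.9792 Bond=-15.6915
(1,0): Delta=0.7180 Bond=-13.9759
(1,1): Delta=0.9865 Bond=-23.1843
(2,0): Delta=0.0000 Bond=0.0000
(2,1): Delta=0.7380 Bond=-21.2617
(2,2): Delta=0.9934 Bond=-34.2248
(3,0): Delta=0.0000 Bond=0.0000
(3,1): Delta=0.0000 Bond=0.0000
(3,2): Delta=0.7587 Bond=-32.3456
(3,3): Delta=1.0000 Bond=-50.4759
V0=23.4773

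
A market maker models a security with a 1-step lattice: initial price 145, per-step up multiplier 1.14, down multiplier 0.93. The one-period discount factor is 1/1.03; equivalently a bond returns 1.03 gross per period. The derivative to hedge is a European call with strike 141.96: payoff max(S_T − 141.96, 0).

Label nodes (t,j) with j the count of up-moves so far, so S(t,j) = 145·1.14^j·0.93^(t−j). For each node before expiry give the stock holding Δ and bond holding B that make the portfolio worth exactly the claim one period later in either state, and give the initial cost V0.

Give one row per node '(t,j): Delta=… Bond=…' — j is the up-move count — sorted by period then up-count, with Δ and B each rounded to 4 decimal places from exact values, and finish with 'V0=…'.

Risk-neutral probability p* = (R−d)/(u−d) = (1.03−0.93)/(1.14−0.93) = 0.4762.
At expiry t=1: V(1,0)=0.0000, V(1,1)=23.3400
Node (0,0) S=145.0000: V=(p*·23.3400+(1−p*)·0.0000)/1.03=10.7906; Δ=(23.3400−0.0000)/(165.3000−134.8500)=0.7665; B=V−Δ·S=-100.3523
Each (Δ,B) replicates both successor values, so the strategy is self-financing and V0 is arbitrage-free.

(0,0): Delta=0.7665 Bond=-100.3523
V0=10.7906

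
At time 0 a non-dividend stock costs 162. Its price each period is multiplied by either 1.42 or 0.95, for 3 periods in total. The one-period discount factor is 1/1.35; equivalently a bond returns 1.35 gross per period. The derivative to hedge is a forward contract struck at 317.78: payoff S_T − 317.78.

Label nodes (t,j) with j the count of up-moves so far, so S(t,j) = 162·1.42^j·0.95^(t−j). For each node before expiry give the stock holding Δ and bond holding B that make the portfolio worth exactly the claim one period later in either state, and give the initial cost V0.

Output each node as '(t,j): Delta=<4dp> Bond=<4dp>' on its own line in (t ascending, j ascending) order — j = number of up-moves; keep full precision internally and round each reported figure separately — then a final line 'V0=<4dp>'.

No-arbitrage ⇒ martingale measure with p* = (R−d)/(u−d) = 0.8511.
At expiry t=3: V(3,0)=-178.8852, V(3,1)=-110.1689, V(3,2)=-7.4560, V(3,3)=146.0727
(2,0): S=146.2050. Δ = (V_up−V_dn)/(S_up−S_dn) = (-110.1689−-178.8852)/(207.6111−138.8947) = 1.0000. V = [p*·-110.1689 + (1−p*)·-178.8852]/1.35 = -89.1876. B = V − Δ·S = -235.3926.
(2,1): S=218.5380. Δ = (V_up−V_dn)/(S_up−S_dn) = (-7.4560−-110.1689)/(310.3240−207.6111) = 1.0000. V = [p*·-7.4560 + (1−p*)·-110.1689]/1.35 = -16.8546. B = V − Δ·S = -235.3926.
(2,2): S=326.6568. Δ = (V_up−V_dn)/(S_up−S_dn) = (146.0727−-7.4560)/(463.8527−310.3240) = 1.0000. V = [p*·146.0727 + (1−p*)·-7.4560]/1.35 = 91.2642. B = V − Δ·S = -235.3926.
(1,0): S=153.9000. Δ = (V_up−V_dn)/(S_up−S_dn) = (-16.8546−-89.1876)/(218.5380−146.2050) = 1.0000. V = [p*·-16.8546 + (1−p*)·-89.1876]/1.35 = -20.4649. B = V − Δ·S = -174.3649.
(1,1): S=230.0400. Δ = (V_up−V_dn)/(S_up−S_dn) = (91.2642−-16.8546)/(326.6568−218.5380) = 1.0000. V = [p*·91.2642 + (1−p*)·-16.8546]/1.35 = 55.6751. B = V − Δ·S = -174.3649.
(0,0): S=162.0000. Δ = (V_up−V_dn)/(S_up−S_dn) = (55.6751−-20.4649)/(230.0400−153.9000) = 1.0000. V = [p*·55.6751 + (1−p*)·-20.4649]/1.35 = 32.8408. B = V − Δ·S = -129.1592.
Each (Δ,B) replicates both successor values, so the strategy is self-financing and V0 is arbitrage-free.

(0,0): Delta=1.0000 Bond=-129.1592
(1,0): Delta=1.0000 Bond=-174.3649
(1,1): Delta=1.0000 Bond=-174.3649
(2,0): Delta=1.0000 Bond=-235.3926
(2,1): Delta=1.0000 Bond=-235.3926
(2,2): Delta=1.0000 Bond=-235.3926
V0=32.8408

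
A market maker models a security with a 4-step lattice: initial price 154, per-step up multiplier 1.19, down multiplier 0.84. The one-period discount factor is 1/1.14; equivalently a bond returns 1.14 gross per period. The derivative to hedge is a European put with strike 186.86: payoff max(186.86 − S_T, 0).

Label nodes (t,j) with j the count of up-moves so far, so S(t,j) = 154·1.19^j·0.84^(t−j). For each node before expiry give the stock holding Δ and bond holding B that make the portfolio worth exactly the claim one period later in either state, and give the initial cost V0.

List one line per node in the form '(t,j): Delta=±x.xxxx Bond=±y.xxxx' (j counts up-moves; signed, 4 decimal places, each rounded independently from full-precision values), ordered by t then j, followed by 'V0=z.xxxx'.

(0,0): Delta=-0.1610 Bond=27.0350
(1,0): Delta=-0.6113 Bond=89.0731
(1,1): Delta=-0.1080 Bond=21.1111
(2,0): Delta=-1.0000 Bond=143.7827
(2,1): Delta=-0.5655 Bond=94.5034
(2,2): Delta=-0.0542 Bond=12.3272
(3,0): Delta=-1.0000 Bond=163.9123
(3,1): Delta=-1.0000 Bond=163.9123
(3,2): Delta=-0.5144 Bond=98.3709
(3,3): Delta=0.0000 Bond=0.0000
V0=2.2471

Under the risk-neutral measure, an up-move has probability p* = (R−d)/(u−d) = 0.8571 and values discount at R = 1.14.
At expiry t=4: V(4,0)=110.1878, V(4,1)=78.2411, V(4,2)=32.9832, V(4,3)=0.0000, V(4,4)=0.0000
  t=3,j=0: stock 91.2764 → up 108.6189 (V=78.2411), down 76.6722 (V=110.1878). Price 72.6359; hedge Δ=-1.0000, bond B=163.9123.
  t=3,j=1: stock 129.3083 → up 153.8768 (V=32.9832), down 108.6189 (V=78.2411). Price 34.6040; hedge Δ=-1.0000, bond B=163.9123.
  t=3,j=2: stock 183.1867 → up 217.9922 (V=0.0000), down 153.8768 (V=32.9832). Price 4.1332; hedge Δ=-0.5144, bond B=98.3709.
  t=3,j=3: stock 259.5145 → up 308.8222 (V=0.0000), down 217.9922 (V=0.0000). Price 0.0000; hedge Δ=0.0000, bond B=0.0000.
  t=2,j=0: stock 108.6624 → up 129.3083 (V=34.6040), down 91.2764 (V=72.6359). Price 35.1203; hedge Δ=-1.0000, bond B=143.7827.
  t=2,j=1: stock 153.9384 → up 183.1867 (V=4.1332), down 129.3083 (V=34.6040). Price 7.4440; hedge Δ=-0.5655, bond B=94.5034.
  t=2,j=2: stock 218.0794 → up 259.5145 (V=0.0000), down 183.1867 (V=4.1332). Price 0.5179; hedge Δ=-0.0542, bond B=12.3272.
  t=1,j=0: stock 129.3600 → up 153.9384 (V=7.4440), down 108.6624 (V=35.1203). Price 9.9981; hedge Δ=-0.6113, bond B=89.0731.
  t=1,j=1: stock 183.2600 → up 218.0794 (V=0.5179), down 153.9384 (V=7.4440). Price 1.3223; hedge Δ=-0.1080, bond B=21.1111.
  t=0,j=0: stock 154.0000 → up 183.2600 (V=1.3223), down 129.3600 (V=9.9981). Price 2.2471; hedge Δ=-0.1610, bond B=27.0350.
The time-0 hedge costs 2.2471, which is the no-arbitrage price.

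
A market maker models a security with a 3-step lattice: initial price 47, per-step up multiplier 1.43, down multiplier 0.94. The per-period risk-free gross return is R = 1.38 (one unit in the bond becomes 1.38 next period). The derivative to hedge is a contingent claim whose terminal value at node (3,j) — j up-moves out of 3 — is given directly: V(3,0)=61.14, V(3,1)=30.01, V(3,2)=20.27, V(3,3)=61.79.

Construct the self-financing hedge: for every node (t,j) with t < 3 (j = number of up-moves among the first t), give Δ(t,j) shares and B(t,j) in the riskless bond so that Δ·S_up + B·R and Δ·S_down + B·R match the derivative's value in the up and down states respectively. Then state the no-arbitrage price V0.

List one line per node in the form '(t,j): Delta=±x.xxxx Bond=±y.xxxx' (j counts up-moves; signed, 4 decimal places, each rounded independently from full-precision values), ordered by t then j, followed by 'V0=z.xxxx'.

(0,0): Delta=0.7153 Bond=-14.3445
(1,0): Delta=-0.3991 Bond=29.4363
(1,1): Delta=0.7985 Bond=-25.3899
(2,0): Delta=-1.5298 Bond=87.5788
(2,1): Delta=-0.3146 Bond=35.2862
(2,2): Delta=0.8816 Bond=-43.0294
V0=19.2724

The replicating-portfolio and risk-neutral prices coincide; use p* = (1.38−0.94)/(1.43−0.94) = 0.8980 for the latter.
Terminal values V(3,·): V(3,0)=61.1400, V(3,1)=30.0100, V(3,2)=20.2700, V(3,3)=61.7900
(2,0): S=41.5292. Δ = (V_up−V_dn)/(S_up−S_dn) = (30.0100−61.1400)/(59.3868−39.0374) = -1.5298. V = [p*·30.0100 + (1−p*)·61.1400]/1.38 = 24.0482. B = V − Δ·S = 87.5788.
(2,1): S=63.1774. Δ = (V_up−V_dn)/(S_up−S_dn) = (20.2700−30.0100)/(90.3437−59.3868) = -0.3146. V = [p*·20.2700 + (1−p*)·30.0100]/1.38 = 15.4086. B = V − Δ·S = 35.2862.
(2,2): S=96.1103. Δ = (V_up−V_dn)/(S_up−S_dn) = (61.7900−20.2700)/(137.4377−90.3437) = 0.8816. V = [p*·61.7900 + (1−p*)·20.2700]/1.38 = 41.7053. B = V − Δ·S = -43.0294.
(1,0): S=44.1800. Δ = (V_up−V_dn)/(S_up−S_dn) = (15.4086−24.0482)/(63.1774−41.5292) = -0.3991. V = [p*·15.4086 + (1−p*)·24.0482]/1.38 = 11.8045. B = V − Δ·S = 29.4363.
(1,1): S=67.2100. Δ = (V_up−V_dn)/(S_up−S_dn) = (41.7053−15.4086)/(96.1103−63.1774) = 0.7985. V = [p*·41.7053 + (1−p*)·15.4086]/1.38 = 28.2768. B = V − Δ·S = -25.3899.
(0,0): S=47.0000. Δ = (V_up−V_dn)/(S_up−S_dn) = (28.2768−11.8045)/(67.2100−44.1800) = 0.7153. V = [p*·28.2768 + (1−p*)·11.8045]/1.38 = 19.2724. B = V − Δ·S = -14.3445.
The time-0 hedge costs 19.2724, which is the no-arbitrage price.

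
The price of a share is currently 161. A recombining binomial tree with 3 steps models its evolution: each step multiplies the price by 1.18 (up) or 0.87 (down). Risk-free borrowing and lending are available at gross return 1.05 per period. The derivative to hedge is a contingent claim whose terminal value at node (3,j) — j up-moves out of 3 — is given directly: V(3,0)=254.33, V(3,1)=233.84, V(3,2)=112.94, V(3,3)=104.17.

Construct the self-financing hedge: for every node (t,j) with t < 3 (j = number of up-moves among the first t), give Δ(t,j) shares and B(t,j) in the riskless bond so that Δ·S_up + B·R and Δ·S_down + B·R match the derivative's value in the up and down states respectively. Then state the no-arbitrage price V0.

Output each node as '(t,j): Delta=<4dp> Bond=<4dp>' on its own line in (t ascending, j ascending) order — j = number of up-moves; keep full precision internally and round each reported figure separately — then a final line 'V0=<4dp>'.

Under the risk-neutral measure, an up-move has probability p* = (R−d)/(u−d) = 0.5806 and values discount at R = 1.05.
Payoff layer (t=3): V(3,0)=254.3300, V(3,1)=233.8400, V(3,2)=112.9400, V(3,3)=104.1700
  t=2,j=0: stock 121.8609 → up 143.7959 (V=233.8400), down 106.0190 (V=254.3300). Price 230.8882; hedge Δ=-0.5424, bond B=296.9849.
  t=2,j=1: stock 165.2826 → up 195.0335 (V=112.9400), down 143.7959 (V=233.8400). Price 155.8476; hedge Δ=-2.3596, bond B=545.8476.
  t=2,j=2: stock 224.1764 → up 264.5282 (V=104.1700), down 195.0335 (V=112.9400). Price 102.7121; hedge Δ=-0.1262, bond B=131.0025.
  t=1,j=0: stock 140.0700 → up 165.2826 (V=155.8476), down 121.8609 (V=230.8882). Price 178.3964; hedge Δ=-1.7282, bond B=420.4627.
  t=1,j=1: stock 189.9800 → up 224.1764 (V=102.7121), down 165.2826 (V=155.8476). Price 119.0426; hedge Δ=-0.9022, bond B=290.4474.
  t=0,j=0: stock 161.0000 → up 189.9800 (V=119.0426), down 140.0700 (V=178.3964). Price 137.0790; hedge Δ=-1.1892, bond B=328.5428.
The time-0 hedge costs 137.0790, which is the no-arbitrage price.

(0,0): Delta=-1.1892 Bond=328.5428
(1,0): Delta=-1.7282 Bond=420.4627
(1,1): Delta=-0.9022 Bond=290.4474
(2,0): Delta=-0.5424 Bond=296.9849
(2,1): Delta=-2.3596 Bond=545.8476
(2,2): Delta=-0.1262 Bond=131.0025
V0=137.0790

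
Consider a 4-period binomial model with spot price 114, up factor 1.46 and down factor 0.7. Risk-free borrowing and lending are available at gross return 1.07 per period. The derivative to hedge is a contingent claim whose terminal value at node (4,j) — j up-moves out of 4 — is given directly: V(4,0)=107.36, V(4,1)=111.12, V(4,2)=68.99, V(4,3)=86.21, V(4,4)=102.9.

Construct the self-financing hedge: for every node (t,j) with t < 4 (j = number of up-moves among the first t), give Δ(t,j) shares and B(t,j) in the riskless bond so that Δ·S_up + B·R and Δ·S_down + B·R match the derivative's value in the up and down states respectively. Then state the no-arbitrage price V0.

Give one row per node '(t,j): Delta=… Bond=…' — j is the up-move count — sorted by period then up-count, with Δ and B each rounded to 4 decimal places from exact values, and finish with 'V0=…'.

The replicating-portfolio and risk-neutral prices coincide; use p* = (1.07−0.7)/(1.46−0.7) = 0.4868 for the latter.
Terminal payoffs: V(4,0)=107.3600, V(4,1)=111.1200, V(4,2)=68.9900, V(4,3)=86.2100, V(4,4)=102.9000
Node (3,0) S=39.1020: V=(p*·111.1200+(1−p*)·107.3600)/1.07=102.0472; Δ=(111.1200−107.3600)/(57.0889−27.3714)=0.1265; B=V−Δ·S=97.0999
Node (3,1) S=81.5556: V=(p*·68.9900+(1−p*)·111.1200)/1.07=84.6816; Δ=(68.9900−111.1200)/(119.0712−57.0889)=-0.6797; B=V−Δ·S=140.1158
Node (3,2) S=170.1017: V=(p*·86.2100+(1−p*)·68.9900)/1.07=72.3116; Δ=(86.2100−68.9900)/(248.3485−119.0712)=0.1332; B=V−Δ·S=49.6537
Node (3,3) S=354.7835: V=(p*·102.9000+(1−p*)·86.2100)/1.07=88.1639; Δ=(102.9000−86.2100)/(517.9839−248.3485)=0.0619; B=V−Δ·S=66.2034
Node (2,0) S=55.8600: V=(p*·84.6816+(1−p*)·102.0472)/1.07=87.4700; Δ=(84.6816−102.0472)/(81.5556−39.1020)=-0.4090; B=V−Δ·S=110.3195
Node (2,1) S=116.5080: V=(p*·72.3116+(1−p*)·84.6816)/1.07=73.5134; Δ=(72.3116−84.6816)/(170.1017−81.5556)=-0.1397; B=V−Δ·S=89.7898
Node (2,2) S=243.0024: V=(p*·88.1639+(1−p*)·72.3116)/1.07=74.7936; Δ=(88.1639−72.3116)/(354.7835−170.1017)=0.0858; B=V−Δ·S=53.9353
Node (1,0) S=79.8000: V=(p*·73.5134+(1−p*)·87.4700)/1.07=75.3975; Δ=(73.5134−87.4700)/(116.5080−55.8600)=-0.2301; B=V−Δ·S=93.7615
Node (1,1) S=166.4400: V=(p*·74.7936+(1−p*)·73.5134)/1.07=69.2866; Δ=(74.7936−73.5134)/(243.0024−116.5080)=0.0101; B=V−Δ·S=67.6022
Node (0,0) S=114.0000: V=(p*·69.2866+(1−p*)·75.3975)/1.07=67.6846; Δ=(69.2866−75.3975)/(166.4400−79.8000)=-0.0705; B=V−Δ·S=75.7252
Self-financing check: at every node Δ·S+B equals the discounted successor values.

(0,0): Delta=-0.0705 Bond=75.7252
(1,0): Delta=-0.2301 Bond=93.7615
(1,1): Delta=0.0101 Bond=67.6022
(2,0): Delta=-0.4090 Bond=110.3195
(2,1): Delta=-0.1397 Bond=89.7898
(2,2): Delta=0.0858 Bond=53.9353
(3,0): Delta=0.1265 Bond=97.0999
(3,1): Delta=-0.6797 Bond=140.1158
(3,2): Delta=0.1332 Bond=49.6537
(3,3): Delta=0.0619 Bond=66.2034
V0=67.6846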